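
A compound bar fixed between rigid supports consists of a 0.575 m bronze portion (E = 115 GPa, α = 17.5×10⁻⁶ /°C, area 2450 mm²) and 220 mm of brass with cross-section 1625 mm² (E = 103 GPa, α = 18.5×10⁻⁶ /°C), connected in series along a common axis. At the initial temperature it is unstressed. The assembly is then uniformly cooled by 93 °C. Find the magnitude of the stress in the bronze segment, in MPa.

σ ≈ 160 MPa (tensile)

If the supports were absent, the total length change would be Σ αᵢΔT Lᵢ = 17.5×10⁻⁶×93×575 + 18.5×10⁻⁶×93×220 = 1.314 mm.
The walls prevent any net length change, so an axial force P (same in every segment) develops. Compatibility: P · Σ Lᵢ/(AᵢEᵢ) = δ_free.
The series flexibility is Σ Lᵢ/(AᵢEᵢ) = 575/(2450×115×10³) + 220/(1625×103×10³) = 3.355×10⁻⁶ mm/N.
Hence P = δ_free / Σ(L/AE) = 1.314/3.355×10⁻⁶ = 391.7 kN (tensile).
σ_{bronze} = P / A = 391700 / 2450 = 159.9 MPa.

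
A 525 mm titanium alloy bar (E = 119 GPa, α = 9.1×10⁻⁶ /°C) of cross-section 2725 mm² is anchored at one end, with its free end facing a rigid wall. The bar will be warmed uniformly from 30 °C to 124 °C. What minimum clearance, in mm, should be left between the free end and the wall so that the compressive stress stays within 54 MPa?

Free expansion if unrestrained: δ_free = αΔT L = 9.1×10⁻⁶ × 94 × 525 = 0.4491 mm.
At the allowable stress the elastic shortening the wall may impose is σL/E = 54 × 525 / (119×10³) = 0.2382 mm.
The gap must absorb the remainder: g_min = 0.4491 − 0.2382 = 0.2108 mm.

g ≈ 0.211 mm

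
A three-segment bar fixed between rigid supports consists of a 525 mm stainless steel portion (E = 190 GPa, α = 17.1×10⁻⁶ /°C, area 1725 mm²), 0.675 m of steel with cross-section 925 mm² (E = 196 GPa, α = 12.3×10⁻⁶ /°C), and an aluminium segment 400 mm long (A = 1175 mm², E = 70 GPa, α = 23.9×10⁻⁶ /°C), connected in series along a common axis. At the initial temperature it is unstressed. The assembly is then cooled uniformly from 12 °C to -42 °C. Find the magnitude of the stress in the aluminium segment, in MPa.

If the supports were absent, the total length change would be Σ αᵢΔT Lᵢ = 17.1×10⁻⁶×54×525 + 12.3×10⁻⁶×54×675 + 23.9×10⁻⁶×54×400 = 1.449 mm.
Since the ends are fixed, an axial force P builds up, equal in every segment, with P · Σ Lᵢ/(AᵢEᵢ) = δ_free.
The series flexibility is Σ Lᵢ/(AᵢEᵢ) = 525/(1725×190×10³) + 675/(925×196×10³) + 400/(1175×70×10³) = 1.019×10⁻⁵ mm/N.
P = 1.449 / 1.019×10⁻⁵ = 142300 N = 142.3 kN, tensile.
σ_{aluminium} = P / A = 142300 / 1175 = 121.1 MPa.

σ ≈ 121 MPa (tensile)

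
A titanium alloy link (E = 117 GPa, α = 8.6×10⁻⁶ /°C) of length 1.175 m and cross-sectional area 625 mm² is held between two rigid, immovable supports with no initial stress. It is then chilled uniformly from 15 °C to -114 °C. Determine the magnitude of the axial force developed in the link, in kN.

Full restraint means ε = 0, so the stress is σ = EαΔT = 117×10³ × 8.6×10⁻⁶ × 129 = 129.8 MPa.
Axial force P = σA = 129.8 × 625 = 81120 N = 81.12 kN, tensile.

P ≈ 81.1 kN (tensile)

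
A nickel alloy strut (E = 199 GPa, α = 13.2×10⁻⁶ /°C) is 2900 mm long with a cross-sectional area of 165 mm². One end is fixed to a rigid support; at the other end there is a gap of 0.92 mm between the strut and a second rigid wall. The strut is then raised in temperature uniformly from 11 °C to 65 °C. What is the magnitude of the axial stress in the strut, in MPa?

σ ≈ 78.7 MPa (compressive)

Unrestrained expansion: δ_free = αΔT L = 13.2×10⁻⁶ × 54 × 2900 = 2.067 mm.
This exceeds the 0.92 mm gap, so the wall pushes back. The portion of expansion that must be recovered elastically is δ_free − gap = 2.067 − 0.92 = 1.147 mm.
So σ = E(δ_free − g)/L = 199×10³ × 1.147/2900 = 78.72 MPa.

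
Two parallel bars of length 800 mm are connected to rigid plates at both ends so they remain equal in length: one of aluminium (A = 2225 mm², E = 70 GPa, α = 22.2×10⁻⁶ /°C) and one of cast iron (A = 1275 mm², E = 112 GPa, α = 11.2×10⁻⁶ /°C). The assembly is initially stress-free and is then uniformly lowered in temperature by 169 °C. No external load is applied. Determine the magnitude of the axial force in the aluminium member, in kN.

The aluminium has the larger α, so on cooling it would change length more than the cast iron if both were free. The rigid plates force a common final length, so the aluminium is put into tension and the cast iron into compression, with equal and opposite forces P (no external load).
Equating the net (thermal + elastic) strains gives |α₁ − α₂|·ΔT = P·[1/(A₁E₁) + 1/(A₂E₂)].
|α₁ − α₂|·ΔT = 11×10⁻⁶ × 169 = 0.001859.
1/(A₁E₁) + 1/(A₂E₂) = 1/(2225×70×10³) + 1/(1275×112×10³) = 1.342×10⁻⁸ N⁻¹.
So P = 0.001859 / 1.342×10⁻⁸ = 138.5 kN.

P ≈ 138 kN (tensile in the aluminium)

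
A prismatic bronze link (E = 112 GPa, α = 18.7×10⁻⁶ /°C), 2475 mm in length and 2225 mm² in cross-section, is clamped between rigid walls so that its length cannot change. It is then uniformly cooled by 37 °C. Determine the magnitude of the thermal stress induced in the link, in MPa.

σ ≈ 77.5 MPa (tensile)

Because both ends are immovable the net strain is zero, and the suppressed thermal strain is αΔT = 18.7×10⁻⁶ × 37 = 691.9×10⁻⁶.
Hence σ = E·αΔT = 112×10³ × 691.9×10⁻⁶ = 77.49 MPa, tensile.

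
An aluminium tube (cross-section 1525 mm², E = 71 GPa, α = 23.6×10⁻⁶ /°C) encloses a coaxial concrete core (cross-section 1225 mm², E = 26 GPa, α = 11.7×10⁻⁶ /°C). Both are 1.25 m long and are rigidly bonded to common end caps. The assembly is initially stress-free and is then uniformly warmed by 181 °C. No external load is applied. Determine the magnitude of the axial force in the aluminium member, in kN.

The aluminium has the larger α, so on heating it would change length more than the concrete if both were free. The rigid plates force a common final length, so the aluminium is put into compression and the concrete into tension, with equal and opposite forces P (no external load).
Equating the net (thermal + elastic) strains gives |α₁ − α₂|·ΔT = P·[1/(A₁E₁) + 1/(A₂E₂)].
|α₁ − α₂|·ΔT = 11.9×10⁻⁶ × 181 = 0.002154.
1/(A₁E₁) + 1/(A₂E₂) = 1/(1525×71×10³) + 1/(1225×26×10³) = 4.063×10⁻⁸ N⁻¹.
So P = 0.002154 / 4.063×10⁻⁸ = 53.01 kN.

P ≈ 53 kN (compressive in the aluminium)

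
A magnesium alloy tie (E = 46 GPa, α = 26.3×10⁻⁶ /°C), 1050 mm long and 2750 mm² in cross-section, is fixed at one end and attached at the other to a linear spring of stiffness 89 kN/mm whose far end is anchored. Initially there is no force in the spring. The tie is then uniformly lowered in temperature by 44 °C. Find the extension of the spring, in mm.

The unrestrained thermal change is αΔT L = 26.3×10⁻⁶ × 44 × 1050 = 1.215 mm.
With a force P in the spring, the elastic change of the tie is PL/(AE) and that of the spring is P/k; compatibility requires their sum to equal δ_free.
So P = δ_free / [L/(AE) + 1/k] = 1.215 / [ 1050/(2750×46×10³) + 1/(89×10³) ].
P = 1.215 / 1.954×10⁻⁵ = 62190 N.
Spring extension = P/k = 62190/(89×10³) = 0.6988 mm.

δ ≈ 0.699 mm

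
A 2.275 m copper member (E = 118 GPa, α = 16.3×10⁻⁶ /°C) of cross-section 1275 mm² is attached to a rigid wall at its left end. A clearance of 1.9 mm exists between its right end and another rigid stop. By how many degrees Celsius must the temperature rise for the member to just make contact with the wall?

ΔT ≈ 51.2 °C

Contact occurs when the free expansion equals the gap: αΔT L = 1.9 mm.
ΔT = 1.9 / (16.3×10⁻⁶ × 2275) = 51.24 °C.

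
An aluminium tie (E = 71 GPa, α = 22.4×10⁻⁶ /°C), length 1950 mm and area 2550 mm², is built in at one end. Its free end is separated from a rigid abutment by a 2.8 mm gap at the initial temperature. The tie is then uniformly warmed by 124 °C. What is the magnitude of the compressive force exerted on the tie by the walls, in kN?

P ≈ 243 kN

Unrestrained expansion: δ_free = αΔT L = 22.4×10⁻⁶ × 124 × 1950 = 5.416 mm.
After closing the 2.8 mm clearance, 5.416 − 2.8 = 2.616 mm of expansion remains to be suppressed by the wall.
Compatibility: PL/(AE) = 2.616 mm, so σ = P/A = E × (2.616/1950) = 95.26 MPa.
Force on the wall = σA = 95.26 × 2550 mm² = 242.9 kN.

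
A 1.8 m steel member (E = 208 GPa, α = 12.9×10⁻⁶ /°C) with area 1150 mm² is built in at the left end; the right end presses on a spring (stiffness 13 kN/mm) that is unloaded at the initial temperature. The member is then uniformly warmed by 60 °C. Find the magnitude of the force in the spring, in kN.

P ≈ 16.5 kN

Free thermal expansion: δ_free = αΔT L = 12.9×10⁻⁶ × 60 × 1800 = 1.393 mm.
With a force P in the spring, the elastic change of the member is PL/(AE) and that of the spring is P/k; compatibility requires their sum to equal δ_free.
P [ L/(AE) + 1/k ] = δ_free → P [ 1800/(1150×208×10³) + 1/(13×10³) ] = 1.393.
P = 1.393 / 8.445×10⁻⁵ = 16500 N.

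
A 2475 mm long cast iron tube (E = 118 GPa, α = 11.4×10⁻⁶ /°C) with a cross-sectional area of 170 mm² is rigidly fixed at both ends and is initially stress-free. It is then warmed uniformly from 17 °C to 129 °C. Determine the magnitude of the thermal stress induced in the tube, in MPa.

With length fixed, the mechanical strain must cancel the thermal strain αΔT = 11.4×10⁻⁶ × 112 = 1276.8×10⁻⁶.
Hence σ = E·αΔT = 118×10³ × 1276.8×10⁻⁶ = 150.7 MPa, compressive.

σ ≈ 151 MPa (compressive)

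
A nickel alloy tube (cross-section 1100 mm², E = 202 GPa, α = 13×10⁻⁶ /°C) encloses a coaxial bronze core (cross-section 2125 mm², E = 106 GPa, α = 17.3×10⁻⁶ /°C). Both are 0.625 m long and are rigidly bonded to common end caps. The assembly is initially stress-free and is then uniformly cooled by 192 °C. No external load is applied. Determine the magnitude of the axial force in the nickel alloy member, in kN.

Both members must finish at the same length. With the larger α, the bronze tends to over-contract; the plates restrain it, putting the bronze in tension and the nickel alloy in compression. With no external load the two internal forces are equal and opposite, magnitude P.
Compatibility of the two members (thermal + elastic change equal): (α₁ − α₂)ΔT = P·[1/(A₁E₁) + 1/(A₂E₂)].
|α₁ − α₂|·ΔT = 4.3×10⁻⁶ × 192 = 0.0008256.
1/(A₁E₁) + 1/(A₂E₂) = 1/(1100×202×10³) + 1/(2125×106×10³) = 8.94×10⁻⁹ N⁻¹.
P = 0.0008256 / 8.94×10⁻⁹ = 92350 N = 92.35 kN.

P ≈ 92.3 kN (compressive in the nickel alloy)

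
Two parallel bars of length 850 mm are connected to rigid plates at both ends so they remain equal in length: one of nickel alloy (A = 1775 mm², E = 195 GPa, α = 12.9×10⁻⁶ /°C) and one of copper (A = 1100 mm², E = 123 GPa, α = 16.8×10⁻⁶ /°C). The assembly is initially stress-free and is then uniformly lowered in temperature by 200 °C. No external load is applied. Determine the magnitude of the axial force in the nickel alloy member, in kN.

P ≈ 75.9 kN (compressive in the nickel alloy)

Equilibrium of a rigid end plate with no external load gives equal and opposite internal forces ±P in the two members. Since α_{copper} > α_{nickel alloy}, cooling drives the copper into tension and the nickel alloy into compression.
Compatibility of the two members (thermal + elastic change equal): (α₁ − α₂)ΔT = P·[1/(A₁E₁) + 1/(A₂E₂)].
|α₁ − α₂|·ΔT = 3.9×10⁻⁶ × 200 = 0.00078.
1/(A₁E₁) + 1/(A₂E₂) = 1/(1775×195×10³) + 1/(1100×123×10³) = 1.028×10⁻⁸ N⁻¹.
So P = 0.00078 / 1.028×10⁻⁸ = 75.87 kN.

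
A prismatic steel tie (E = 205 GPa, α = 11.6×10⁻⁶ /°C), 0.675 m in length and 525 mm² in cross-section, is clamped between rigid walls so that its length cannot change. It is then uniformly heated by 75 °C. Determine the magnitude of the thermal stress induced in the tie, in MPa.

σ ≈ 178 MPa (compressive)

Because both ends are immovable the net strain is zero, and the suppressed thermal strain is αΔT = 11.6×10⁻⁶ × 75 = 870×10⁻⁶.
σ = EαΔT = 205×10³ × 11.6×10⁻⁶ × 75 = 178.4 MPa (compressive; the tie is trying to expand).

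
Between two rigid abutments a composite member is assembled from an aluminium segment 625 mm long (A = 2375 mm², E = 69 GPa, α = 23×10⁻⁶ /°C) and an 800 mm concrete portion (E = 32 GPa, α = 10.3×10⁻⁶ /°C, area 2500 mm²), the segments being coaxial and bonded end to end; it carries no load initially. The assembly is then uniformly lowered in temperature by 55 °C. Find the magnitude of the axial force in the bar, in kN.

If the supports were absent, the total length change would be Σ αᵢΔT Lᵢ = 23×10⁻⁶×55×625 + 10.3×10⁻⁶×55×800 = 1.244 mm.
Since the ends are fixed, an axial force P builds up, equal in every segment, with P · Σ Lᵢ/(AᵢEᵢ) = δ_free.
The series flexibility is Σ Lᵢ/(AᵢEᵢ) = 625/(2375×69×10³) + 800/(2500×32×10³) = 1.381×10⁻⁵ mm/N.
So P = 1.244 / 1.381×10⁻⁵ = 90.04 kN, tensile.

P ≈ 90 kN (tensile)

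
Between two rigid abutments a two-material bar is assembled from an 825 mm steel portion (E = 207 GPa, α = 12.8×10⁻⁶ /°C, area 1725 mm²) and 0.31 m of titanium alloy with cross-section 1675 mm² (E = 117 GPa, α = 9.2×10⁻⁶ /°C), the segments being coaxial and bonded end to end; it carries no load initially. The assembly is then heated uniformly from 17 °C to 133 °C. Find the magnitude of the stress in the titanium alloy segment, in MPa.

If the supports were absent, the total length change would be Σ αᵢΔT Lᵢ = 12.8×10⁻⁶×116×825 + 9.2×10⁻⁶×116×310 = 1.556 mm.
Since the ends are fixed, an axial force P builds up, equal in every segment, with P · Σ Lᵢ/(AᵢEᵢ) = δ_free.
Σ Lᵢ/(AᵢEᵢ) = 825/(1725×207×10³) + 310/(1675×117×10³) = 3.892×10⁻⁶ mm/N.
P = 1.556 / 3.892×10⁻⁶ = 399700 N = 399.7 kN, compressive.
σ_{titanium alloy} = P / A = 399700 / 1675 = 238.6 MPa.

σ ≈ 239 MPa (compressive)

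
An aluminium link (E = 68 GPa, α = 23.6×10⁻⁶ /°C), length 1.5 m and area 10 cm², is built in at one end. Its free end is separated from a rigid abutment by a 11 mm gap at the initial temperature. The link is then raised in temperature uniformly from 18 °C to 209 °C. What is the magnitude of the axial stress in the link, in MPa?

If the wall were absent the link would grow by αΔT L = 23.6×10⁻⁶ × 191 × 1500 = 6.761 mm.
This is smaller than the 11 mm clearance, so the link expands freely without reaching the stop — the stress is zero.

σ ≈ 0 MPa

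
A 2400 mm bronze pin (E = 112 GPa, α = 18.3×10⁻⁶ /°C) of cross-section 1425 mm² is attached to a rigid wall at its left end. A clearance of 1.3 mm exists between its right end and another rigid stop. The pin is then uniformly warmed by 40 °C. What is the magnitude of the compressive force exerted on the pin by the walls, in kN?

If the wall were absent the pin would grow by αΔT L = 18.3×10⁻⁶ × 40 × 2400 = 1.757 mm.
After closing the 1.3 mm clearance, 1.757 − 1.3 = 0.4568 mm of expansion remains to be suppressed by the wall.
That suppressed elongation corresponds to σ = E·Δ/L = 112×10³ × 0.4568/2400 = 21.32 MPa.
Force on the wall = σA = 21.32 × 1425 mm² = 30.38 kN.

P ≈ 30.4 kN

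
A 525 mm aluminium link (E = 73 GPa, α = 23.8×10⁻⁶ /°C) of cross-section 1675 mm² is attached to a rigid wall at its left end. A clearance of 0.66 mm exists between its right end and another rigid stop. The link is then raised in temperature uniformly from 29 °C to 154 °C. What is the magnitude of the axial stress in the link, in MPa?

σ ≈ 125 MPa (compressive)

If the wall were absent the link would grow by αΔT L = 23.8×10⁻⁶ × 125 × 525 = 1.562 mm.
This exceeds the 0.66 mm gap, so the wall pushes back. The portion of expansion that must be recovered elastically is δ_free − gap = 1.562 − 0.66 = 0.9019 mm.
So σ = E(δ_free − g)/L = 73×10³ × 0.9019/525 = 125.4 MPa.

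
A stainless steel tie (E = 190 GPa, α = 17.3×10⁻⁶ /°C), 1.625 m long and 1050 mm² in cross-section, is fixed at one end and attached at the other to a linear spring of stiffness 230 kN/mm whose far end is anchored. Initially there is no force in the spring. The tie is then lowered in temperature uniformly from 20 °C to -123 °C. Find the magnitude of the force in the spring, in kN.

Free thermal contraction: δ_free = αΔT L = 17.3×10⁻⁶ × 143 × 1625 = 4.02 mm.
Let P be the tensile force in the spring. The tie extends elastically by PL/(AE) and the spring stretches by P/k; together these equal δ_free.
P [ L/(AE) + 1/k ] = δ_free → P [ 1625/(1050×190×10³) + 1/(230×10³) ] = 4.02.
P = 4.02 / 1.249×10⁻⁵ = 321800 N.

P ≈ 322 kN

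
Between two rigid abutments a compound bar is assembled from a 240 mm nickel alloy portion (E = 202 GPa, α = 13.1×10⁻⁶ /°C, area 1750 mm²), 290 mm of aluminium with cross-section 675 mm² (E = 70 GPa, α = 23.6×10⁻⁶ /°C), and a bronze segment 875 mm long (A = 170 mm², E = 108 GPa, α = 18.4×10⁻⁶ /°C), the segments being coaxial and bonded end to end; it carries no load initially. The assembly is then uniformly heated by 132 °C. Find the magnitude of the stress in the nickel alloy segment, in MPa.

Free thermal expansion of the whole bar: Σ αᵢΔT Lᵢ = 13.1×10⁻⁶×132×240 + 23.6×10⁻⁶×132×290 + 18.4×10⁻⁶×132×875 = 3.444 mm.
Since the ends are fixed, an axial force P builds up, equal in every segment, with P · Σ Lᵢ/(AᵢEᵢ) = δ_free.
The series flexibility is Σ Lᵢ/(AᵢEᵢ) = 240/(1750×202×10³) + 290/(675×70×10³) + 875/(170×108×10³) = 5.447×10⁻⁵ mm/N.
P = 3.444 / 5.447×10⁻⁵ = 63220 N = 63.22 kN, compressive.
σ_{nickel alloy} = P / A = 63220 / 1750 = 36.12 MPa.

σ ≈ 36.1 MPa (compressive)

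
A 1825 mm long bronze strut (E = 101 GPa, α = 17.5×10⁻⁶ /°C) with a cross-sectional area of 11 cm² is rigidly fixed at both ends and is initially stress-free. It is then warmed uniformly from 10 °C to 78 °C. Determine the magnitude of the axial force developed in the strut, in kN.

P ≈ 132 kN (compressive)

Full restraint means ε = 0, so the stress is σ = EαΔT = 101×10³ × 17.5×10⁻⁶ × 68 = 120.2 MPa.
Axial force P = σA = 120.2 × 1100 = 132200 N = 132.2 kN, compressive.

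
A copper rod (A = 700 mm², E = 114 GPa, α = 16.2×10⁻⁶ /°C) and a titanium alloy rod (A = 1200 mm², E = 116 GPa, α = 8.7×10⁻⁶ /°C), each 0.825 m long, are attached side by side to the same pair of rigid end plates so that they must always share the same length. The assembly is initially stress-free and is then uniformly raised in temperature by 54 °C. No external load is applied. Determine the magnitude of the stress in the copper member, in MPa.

σ ≈ 29.3 MPa (compressive)

Equilibrium of a rigid end plate with no external load gives equal and opposite internal forces ±P in the two members. Since α_{copper} > α_{titanium alloy}, heating drives the copper into compression and the titanium alloy into tension.
Setting the final lengths equal and cancelling L: (α₁ − α₂)ΔT = P/(A₁E₁) + P/(A₂E₂).
|α₁ − α₂|·ΔT = 7.5×10⁻⁶ × 54 = 0.000405.
1/(A₁E₁) + 1/(A₂E₂) = 1/(700×114×10³) + 1/(1200×116×10³) = 1.972×10⁻⁸ N⁻¹.
So P = 0.000405 / 1.972×10⁻⁸ = 20.54 kN.
σ_{copper} = P/A₁ = 20540/700 = 29.35 MPa, compressive.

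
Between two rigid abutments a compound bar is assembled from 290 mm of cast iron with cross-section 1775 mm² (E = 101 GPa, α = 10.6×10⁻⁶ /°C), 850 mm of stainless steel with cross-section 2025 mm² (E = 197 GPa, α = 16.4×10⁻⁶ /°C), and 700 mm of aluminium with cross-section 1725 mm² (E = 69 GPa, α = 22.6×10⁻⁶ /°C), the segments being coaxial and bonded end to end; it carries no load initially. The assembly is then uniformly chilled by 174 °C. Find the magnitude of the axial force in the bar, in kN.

If the supports were absent, the total length change would be Σ αᵢΔT Lᵢ = 10.6×10⁻⁶×174×290 + 16.4×10⁻⁶×174×850 + 22.6×10⁻⁶×174×700 = 5.713 mm.
Since the ends are fixed, an axial force P builds up, equal in every segment, with P · Σ Lᵢ/(AᵢEᵢ) = δ_free.
The series flexibility is Σ Lᵢ/(AᵢEᵢ) = 290/(1775×101×10³) + 850/(2025×197×10³) + 700/(1725×69×10³) = 9.629×10⁻⁶ mm/N.
P = 5.713 / 9.629×10⁻⁶ = 593300 N = 593.3 kN, tensile.

P ≈ 593 kN (tensile)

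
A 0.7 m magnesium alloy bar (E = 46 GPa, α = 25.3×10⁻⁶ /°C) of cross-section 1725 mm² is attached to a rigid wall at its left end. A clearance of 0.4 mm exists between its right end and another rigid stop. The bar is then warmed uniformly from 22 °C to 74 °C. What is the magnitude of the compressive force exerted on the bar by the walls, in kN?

P ≈ 59.1 kN

Free thermal elongation = αΔT L = 25.3×10⁻⁶ × 52 × 700 = 0.9209 mm.
After closing the 0.4 mm clearance, 0.9209 − 0.4 = 0.5209 mm of expansion remains to be suppressed by the wall.
Compatibility: PL/(AE) = 0.5209 mm, so σ = P/A = E × (0.5209/700) = 34.23 MPa.
P = σA = 34.23 × 1725 = 59.05 kN.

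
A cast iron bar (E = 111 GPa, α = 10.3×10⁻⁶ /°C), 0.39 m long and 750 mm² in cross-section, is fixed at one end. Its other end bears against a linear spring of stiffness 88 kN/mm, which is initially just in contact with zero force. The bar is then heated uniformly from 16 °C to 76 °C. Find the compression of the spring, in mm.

δ ≈ 0.171 mm

If the spring were absent the bar would lengthen by αΔT L = 10.3×10⁻⁶ × 60 × 390 = 0.241 mm.
With a force P in the spring, the elastic change of the bar is PL/(AE) and that of the spring is P/k; compatibility requires their sum to equal δ_free.
So P = δ_free / [L/(AE) + 1/k] = 0.241 / [ 390/(750×111×10³) + 1/(88×10³) ].
P = 0.241 / 1.605×10⁻⁵ = 15020 N.
Spring compression = P/k = 15020/(88×10³) = 0.1707 mm.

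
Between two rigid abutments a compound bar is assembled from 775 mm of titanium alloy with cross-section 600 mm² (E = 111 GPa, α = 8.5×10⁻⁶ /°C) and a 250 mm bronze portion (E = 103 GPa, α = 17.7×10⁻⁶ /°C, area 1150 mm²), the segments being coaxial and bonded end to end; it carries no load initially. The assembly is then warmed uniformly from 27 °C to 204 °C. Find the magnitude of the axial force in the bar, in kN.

Free thermal expansion of the whole bar: Σ αᵢΔT Lᵢ = 8.5×10⁻⁶×177×775 + 17.7×10⁻⁶×177×250 = 1.949 mm.
The rigid supports impose zero overall length change; the single axial force P common to all segments must satisfy P Σ Lᵢ/(AᵢEᵢ) = δ_free.
The series flexibility is Σ Lᵢ/(AᵢEᵢ) = 775/(600×111×10³) + 250/(1150×103×10³) = 1.375×10⁻⁵ mm/N.
Hence P = δ_free / Σ(L/AE) = 1.949/1.375×10⁻⁵ = 141.8 kN (compressive).

P ≈ 142 kN (compressive)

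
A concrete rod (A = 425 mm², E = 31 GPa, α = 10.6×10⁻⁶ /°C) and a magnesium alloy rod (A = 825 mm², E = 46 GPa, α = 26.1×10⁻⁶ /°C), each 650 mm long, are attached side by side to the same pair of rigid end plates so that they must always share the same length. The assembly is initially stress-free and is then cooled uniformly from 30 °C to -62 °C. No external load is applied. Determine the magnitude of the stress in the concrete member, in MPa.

Both members must finish at the same length. With the larger α, the magnesium alloy tends to over-contract; the plates restrain it, putting the magnesium alloy in tension and the concrete in compression. With no external load the two internal forces are equal and opposite, magnitude P.
Equating the net (thermal + elastic) strains gives |α₁ − α₂|·ΔT = P·[1/(A₁E₁) + 1/(A₂E₂)].
|α₁ − α₂|·ΔT = 15.5×10⁻⁶ × 92 = 0.001426.
1/(A₁E₁) + 1/(A₂E₂) = 1/(425×31×10³) + 1/(825×46×10³) = 1.023×10⁻⁷ N⁻¹.
P = 0.001426 / 1.023×10⁻⁷ = 13950 N = 13.95 kN.
σ_{concrete} = P/A₁ = 13950/425 = 32.81 MPa, compressive.

σ ≈ 32.8 MPa (compressive)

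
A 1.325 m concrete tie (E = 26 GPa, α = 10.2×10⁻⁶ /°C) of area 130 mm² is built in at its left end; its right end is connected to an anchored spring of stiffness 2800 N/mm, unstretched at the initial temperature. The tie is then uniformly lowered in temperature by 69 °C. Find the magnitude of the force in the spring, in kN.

The unrestrained thermal change is αΔT L = 10.2×10⁻⁶ × 69 × 1325 = 0.9325 mm.
With a force P in the spring, the elastic change of the tie is PL/(AE) and that of the spring is P/k; compatibility requires their sum to equal δ_free.
P [ L/(AE) + 1/k ] = δ_free → P [ 1325/(130×26×10³) + 1/(2800) ] = 0.9325.
P = 0.9325 / 0.0007492 = 1245 N.

P ≈ 1.24 kN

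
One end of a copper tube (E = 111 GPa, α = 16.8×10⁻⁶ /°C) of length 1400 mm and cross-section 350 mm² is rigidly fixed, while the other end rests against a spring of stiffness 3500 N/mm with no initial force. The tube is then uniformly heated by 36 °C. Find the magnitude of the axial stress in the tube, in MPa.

σ ≈ 7.52 MPa (compressive)

The unrestrained thermal change is αΔT L = 16.8×10⁻⁶ × 36 × 1400 = 0.8467 mm.
Let P be the compressive force at the spring. The tube shortens elastically by PL/(AE) and the spring compresses by P/k; together these equal δ_free.
P [ L/(AE) + 1/k ] = δ_free → P [ 1400/(350×111×10³) + 1/(3500) ] = 0.8467.
P = 0.8467 / 0.0003218 = 2632 N.
σ = P/A = 2632/350 = 7.519 MPa.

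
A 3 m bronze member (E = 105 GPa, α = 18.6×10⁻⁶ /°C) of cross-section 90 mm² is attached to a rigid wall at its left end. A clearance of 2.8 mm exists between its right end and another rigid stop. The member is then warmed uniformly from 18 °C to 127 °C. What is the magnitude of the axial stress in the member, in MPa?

σ ≈ 115 MPa (compressive)

Free thermal elongation = αΔT L = 18.6×10⁻⁶ × 109 × 3000 = 6.082 mm.
This exceeds the 2.8 mm gap, so the wall pushes back. The portion of expansion that must be recovered elastically is δ_free − gap = 6.082 − 2.8 = 3.282 mm.
That suppressed elongation corresponds to σ = E·Δ/L = 105×10³ × 3.282/3000 = 114.9 MPa.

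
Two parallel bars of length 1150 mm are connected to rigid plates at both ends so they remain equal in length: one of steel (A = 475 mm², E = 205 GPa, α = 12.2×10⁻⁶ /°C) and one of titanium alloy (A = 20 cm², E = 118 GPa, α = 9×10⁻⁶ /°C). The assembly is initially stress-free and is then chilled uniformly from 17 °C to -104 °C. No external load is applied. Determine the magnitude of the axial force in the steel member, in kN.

P ≈ 26.7 kN (tensile in the steel)

Equilibrium of a rigid end plate with no external load gives equal and opposite internal forces ±P in the two members. Since α_{steel} > α_{titanium alloy}, cooling drives the steel into tension and the titanium alloy into compression.
Compatibility of the two members (thermal + elastic change equal): (α₁ − α₂)ΔT = P·[1/(A₁E₁) + 1/(A₂E₂)].
|α₁ − α₂|·ΔT = 3.2×10⁻⁶ × 121 = 0.0003872.
1/(A₁E₁) + 1/(A₂E₂) = 1/(475×205×10³) + 1/(2000×118×10³) = 1.451×10⁻⁸ N⁻¹.
So P = 0.0003872 / 1.451×10⁻⁸ = 26.69 kN.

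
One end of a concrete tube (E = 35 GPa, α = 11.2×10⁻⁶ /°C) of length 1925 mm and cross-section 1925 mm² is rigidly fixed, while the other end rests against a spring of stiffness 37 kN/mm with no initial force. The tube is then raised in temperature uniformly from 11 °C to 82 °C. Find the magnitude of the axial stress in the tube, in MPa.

σ ≈ 14.3 MPa (compressive)

The unrestrained thermal change is αΔT L = 11.2×10⁻⁶ × 71 × 1925 = 1.531 mm.
Let P be the compressive force at the spring. The tube shortens elastically by PL/(AE) and the spring compresses by P/k; together these equal δ_free.
So P = δ_free / [L/(AE) + 1/k] = 1.531 / [ 1925/(1925×35×10³) + 1/(37×10³) ].
P = 1.531 / 5.56×10⁻⁵ = 27530 N.
σ = P/A = 27530/1925 = 14.3 MPa.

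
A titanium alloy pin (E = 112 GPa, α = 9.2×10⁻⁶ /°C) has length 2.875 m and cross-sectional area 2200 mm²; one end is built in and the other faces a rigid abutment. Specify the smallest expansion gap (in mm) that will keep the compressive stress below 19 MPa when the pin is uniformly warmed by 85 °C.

With no wall the pin would lengthen by αΔT L = 9.2×10⁻⁶ × 85 × 2875 = 2.248 mm.
A stress of 19 MPa corresponds to the wall pushing the pin back by σL/E = 19×2875/(112×10³) = 0.4877 mm.
The gap must absorb the remainder: g_min = 2.248 − 0.4877 = 1.761 mm.

g ≈ 1.76 mm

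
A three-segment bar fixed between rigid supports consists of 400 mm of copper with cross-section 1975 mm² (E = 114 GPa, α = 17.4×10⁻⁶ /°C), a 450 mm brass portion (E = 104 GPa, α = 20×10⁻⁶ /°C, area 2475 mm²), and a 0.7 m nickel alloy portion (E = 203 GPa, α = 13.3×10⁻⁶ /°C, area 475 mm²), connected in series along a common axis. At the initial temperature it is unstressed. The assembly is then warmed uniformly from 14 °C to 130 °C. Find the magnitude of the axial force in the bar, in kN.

P ≈ 272 kN (compressive)

Free thermal expansion of the whole bar: Σ αᵢΔT Lᵢ = 17.4×10⁻⁶×116×400 + 20×10⁻⁶×116×450 + 13.3×10⁻⁶×116×700 = 2.931 mm.
Since the ends are fixed, an axial force P builds up, equal in every segment, with P · Σ Lᵢ/(AᵢEᵢ) = δ_free.
Σ Lᵢ/(AᵢEᵢ) = 400/(1975×114×10³) + 450/(2475×104×10³) + 700/(475×203×10³) = 1.078×10⁻⁵ mm/N.
So P = 2.931 / 1.078×10⁻⁵ = 271.8 kN, compressive.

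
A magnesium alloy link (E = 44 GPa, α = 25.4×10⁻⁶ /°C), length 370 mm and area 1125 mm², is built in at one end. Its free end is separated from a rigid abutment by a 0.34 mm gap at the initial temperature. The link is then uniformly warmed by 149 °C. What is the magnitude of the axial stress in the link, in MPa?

σ ≈ 126 MPa (compressive)

If the wall were absent the link would grow by αΔT L = 25.4×10⁻⁶ × 149 × 370 = 1.4 mm.
After closing the 0.34 mm clearance, 1.4 − 0.34 = 1.06 mm of expansion remains to be suppressed by the wall.
Compatibility: PL/(AE) = 1.06 mm, so σ = P/A = E × (1.06/370) = 126.1 MPa.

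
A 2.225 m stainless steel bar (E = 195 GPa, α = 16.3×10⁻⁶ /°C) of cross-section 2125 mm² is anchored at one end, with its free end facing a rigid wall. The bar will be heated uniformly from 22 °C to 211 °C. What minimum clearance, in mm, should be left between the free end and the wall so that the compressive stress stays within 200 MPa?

g ≈ 4.57 mm

Free expansion if unrestrained: δ_free = αΔT L = 16.3×10⁻⁶ × 189 × 2225 = 6.855 mm.
At the allowable stress the elastic shortening the wall may impose is σL/E = 200 × 2225 / (195×10³) = 2.282 mm.
So the gap has to take up the difference, g_min = δ_free − σL/E = 6.855 − 2.282 = 4.573 mm.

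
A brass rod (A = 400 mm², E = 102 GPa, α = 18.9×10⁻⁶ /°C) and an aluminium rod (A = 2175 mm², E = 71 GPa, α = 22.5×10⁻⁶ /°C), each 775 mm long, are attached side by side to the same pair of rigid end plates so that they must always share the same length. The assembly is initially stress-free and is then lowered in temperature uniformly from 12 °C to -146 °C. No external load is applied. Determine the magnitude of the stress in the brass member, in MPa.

The aluminium has the larger α, so on cooling it would change length more than the brass if both were free. The rigid plates force a common final length, so the aluminium is put into tension and the brass into compression, with equal and opposite forces P (no external load).
Setting the final lengths equal and cancelling L: (α₁ − α₂)ΔT = P/(A₁E₁) + P/(A₂E₂).
|α₁ − α₂|·ΔT = 3.6×10⁻⁶ × 158 = 0.0005688.
1/(A₁E₁) + 1/(A₂E₂) = 1/(400×102×10³) + 1/(2175×71×10³) = 3.099×10⁻⁸ N⁻¹.
P = 0.0005688 / 3.099×10⁻⁸ = 18360 N = 18.36 kN.
σ_{brass} = P/A₁ = 18360/400 = 45.89 MPa, compressive.

σ ≈ 45.9 MPa (compressive)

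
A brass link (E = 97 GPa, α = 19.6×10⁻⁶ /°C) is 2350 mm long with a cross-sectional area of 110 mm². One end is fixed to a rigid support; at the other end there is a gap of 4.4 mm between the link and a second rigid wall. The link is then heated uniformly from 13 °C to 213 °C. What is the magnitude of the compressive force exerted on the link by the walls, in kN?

Free thermal elongation = αΔT L = 19.6×10⁻⁶ × 200 × 2350 = 9.212 mm.
After closing the 4.4 mm clearance, 9.212 − 4.4 = 4.812 mm of expansion remains to be suppressed by the wall.
So σ = E(δ_free − g)/L = 97×10³ × 4.812/2350 = 198.6 MPa.
Force on the wall = σA = 198.6 × 110 mm² = 21.85 kN.

P ≈ 21.8 kN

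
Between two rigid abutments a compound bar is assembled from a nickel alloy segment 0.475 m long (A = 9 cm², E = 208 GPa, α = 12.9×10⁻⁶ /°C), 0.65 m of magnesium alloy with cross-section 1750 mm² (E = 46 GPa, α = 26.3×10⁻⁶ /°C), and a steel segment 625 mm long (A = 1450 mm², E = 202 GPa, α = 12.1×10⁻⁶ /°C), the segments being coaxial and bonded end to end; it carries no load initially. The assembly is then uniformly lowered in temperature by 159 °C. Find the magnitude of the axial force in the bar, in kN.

P ≈ 384 kN (tensile)

If the supports were absent, the total length change would be Σ αᵢΔT Lᵢ = 12.9×10⁻⁶×159×475 + 26.3×10⁻⁶×159×650 + 12.1×10⁻⁶×159×625 = 4.895 mm.
The rigid supports impose zero overall length change; the single axial force P common to all segments must satisfy P Σ Lᵢ/(AᵢEᵢ) = δ_free.
Σ Lᵢ/(AᵢEᵢ) = 475/(900×208×10³) + 650/(1750×46×10³) + 625/(1450×202×10³) = 1.275×10⁻⁵ mm/N.
P = 4.895 / 1.275×10⁻⁵ = 384000 N = 384 kN, tensile.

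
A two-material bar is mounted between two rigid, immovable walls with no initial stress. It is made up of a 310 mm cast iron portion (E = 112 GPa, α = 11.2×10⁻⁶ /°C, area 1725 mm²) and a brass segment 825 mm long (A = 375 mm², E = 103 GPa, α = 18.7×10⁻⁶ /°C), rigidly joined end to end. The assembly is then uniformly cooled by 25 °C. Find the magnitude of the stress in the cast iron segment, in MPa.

If the supports were absent, the total length change would be Σ αᵢΔT Lᵢ = 11.2×10⁻⁶×25×310 + 18.7×10⁻⁶×25×825 = 0.4725 mm.
Since the ends are fixed, an axial force P builds up, equal in every segment, with P · Σ Lᵢ/(AᵢEᵢ) = δ_free.
Σ Lᵢ/(AᵢEᵢ) = 310/(1725×112×10³) + 825/(375×103×10³) = 2.296×10⁻⁵ mm/N.
So P = 0.4725 / 2.296×10⁻⁵ = 20.58 kN, tensile.
σ_{cast iron} = P / A = 20580 / 1725 = 11.93 MPa.

σ ≈ 11.9 MPa (tensile)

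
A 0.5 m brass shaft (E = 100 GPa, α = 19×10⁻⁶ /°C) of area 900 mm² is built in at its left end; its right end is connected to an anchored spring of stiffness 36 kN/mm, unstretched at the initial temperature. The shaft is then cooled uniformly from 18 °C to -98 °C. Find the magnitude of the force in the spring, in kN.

P ≈ 33.1 kN

If the spring were absent the shaft would shorten by αΔT L = 19×10⁻⁶ × 116 × 500 = 1.102 mm.
Let P be the tensile force in the spring. The shaft extends elastically by PL/(AE) and the spring stretches by P/k; together these equal δ_free.
So P = δ_free / [L/(AE) + 1/k] = 1.102 / [ 500/(900×100×10³) + 1/(36×10³) ].
P = 1.102 / 3.333×10⁻⁵ = 33060 N.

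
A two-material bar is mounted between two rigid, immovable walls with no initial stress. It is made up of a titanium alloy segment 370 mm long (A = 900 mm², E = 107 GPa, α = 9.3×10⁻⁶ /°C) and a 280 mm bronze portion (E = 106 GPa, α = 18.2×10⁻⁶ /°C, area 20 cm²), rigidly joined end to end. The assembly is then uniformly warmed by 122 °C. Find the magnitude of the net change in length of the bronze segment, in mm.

|ΔL| ≈ 0.355 mm

With the walls removed the bar would change length by δ_free = Σ αᵢΔT Lᵢ = 9.3×10⁻⁶×122×370 + 18.2×10⁻⁶×122×280 = 1.042 mm.
The rigid supports impose zero overall length change; the single axial force P common to all segments must satisfy P Σ Lᵢ/(AᵢEᵢ) = δ_free.
Σ Lᵢ/(AᵢEᵢ) = 370/(900×107×10³) + 280/(2000×106×10³) = 5.163×10⁻⁶ mm/N.
So P = 1.042 / 5.163×10⁻⁶ = 201.7 kN, compressive.
For the bronze segment, free thermal change = 18.2×10⁻⁶×122×280 = 0.6217 mm and elastic change from P = 201700×280/(2000×106×10³) = 0.2664 mm; these oppose, so the net change is 0.355 mm (segment lengthens).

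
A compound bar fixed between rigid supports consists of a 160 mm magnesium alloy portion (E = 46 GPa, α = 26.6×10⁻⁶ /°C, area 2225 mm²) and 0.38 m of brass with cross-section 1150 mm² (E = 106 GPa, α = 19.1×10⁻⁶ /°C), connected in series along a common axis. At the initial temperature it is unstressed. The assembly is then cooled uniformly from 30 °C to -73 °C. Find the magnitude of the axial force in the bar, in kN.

With the walls removed the bar would change length by δ_free = Σ αᵢΔT Lᵢ = 26.6×10⁻⁶×103×160 + 19.1×10⁻⁶×103×380 = 1.186 mm.
The walls prevent any net length change, so an axial force P (same in every segment) develops. Compatibility: P · Σ Lᵢ/(AᵢEᵢ) = δ_free.
The series flexibility is Σ Lᵢ/(AᵢEᵢ) = 160/(2225×46×10³) + 380/(1150×106×10³) = 4.681×10⁻⁶ mm/N.
Hence P = δ_free / Σ(L/AE) = 1.186/4.681×10⁻⁶ = 253.4 kN (tensile).

P ≈ 253 kN (tensile)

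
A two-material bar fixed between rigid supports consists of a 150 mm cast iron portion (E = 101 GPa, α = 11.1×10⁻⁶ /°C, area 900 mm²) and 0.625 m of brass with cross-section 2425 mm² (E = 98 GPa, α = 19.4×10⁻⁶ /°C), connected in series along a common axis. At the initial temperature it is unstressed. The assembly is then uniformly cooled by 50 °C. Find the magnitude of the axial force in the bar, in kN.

With the walls removed the bar would change length by δ_free = Σ αᵢΔT Lᵢ = 11.1×10⁻⁶×50×150 + 19.4×10⁻⁶×50×625 = 0.6895 mm.
Since the ends are fixed, an axial force P builds up, equal in every segment, with P · Σ Lᵢ/(AᵢEᵢ) = δ_free.
Σ Lᵢ/(AᵢEᵢ) = 150/(900×101×10³) + 625/(2425×98×10³) = 4.28×10⁻⁶ mm/N.
P = 0.6895 / 4.28×10⁻⁶ = 161100 N = 161.1 kN, tensile.

P ≈ 161 kN (tensile)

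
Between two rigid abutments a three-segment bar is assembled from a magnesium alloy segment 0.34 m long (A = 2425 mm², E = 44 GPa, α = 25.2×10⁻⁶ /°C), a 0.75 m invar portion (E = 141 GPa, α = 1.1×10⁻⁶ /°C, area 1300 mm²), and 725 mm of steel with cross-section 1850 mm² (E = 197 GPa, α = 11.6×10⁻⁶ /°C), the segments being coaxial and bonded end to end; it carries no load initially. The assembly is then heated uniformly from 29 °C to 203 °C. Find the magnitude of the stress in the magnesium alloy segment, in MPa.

Free thermal expansion of the whole bar: Σ αᵢΔT Lᵢ = 25.2×10⁻⁶×174×340 + 1.1×10⁻⁶×174×750 + 11.6×10⁻⁶×174×725 = 3.098 mm.
The rigid supports impose zero overall length change; the single axial force P common to all segments must satisfy P Σ Lᵢ/(AᵢEᵢ) = δ_free.
Σ Lᵢ/(AᵢEᵢ) = 340/(2425×44×10³) + 750/(1300×141×10³) + 725/(1850×197×10³) = 9.267×10⁻⁶ mm/N.
So P = 3.098 / 9.267×10⁻⁶ = 334.3 kN, compressive.
σ_{magnesium alloy} = P / A = 334300 / 2425 = 137.8 MPa.

σ ≈ 138 MPa (compressive)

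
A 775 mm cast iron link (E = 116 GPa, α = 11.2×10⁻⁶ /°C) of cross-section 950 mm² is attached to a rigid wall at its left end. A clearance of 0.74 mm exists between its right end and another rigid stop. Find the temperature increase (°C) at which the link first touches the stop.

The gap closes when αΔT L = 0.74 mm, since the link is still unstressed at that instant.
ΔT = 0.74 / (11.2×10⁻⁶ × 775) = 85.25 °C.

ΔT ≈ 85.3 °C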